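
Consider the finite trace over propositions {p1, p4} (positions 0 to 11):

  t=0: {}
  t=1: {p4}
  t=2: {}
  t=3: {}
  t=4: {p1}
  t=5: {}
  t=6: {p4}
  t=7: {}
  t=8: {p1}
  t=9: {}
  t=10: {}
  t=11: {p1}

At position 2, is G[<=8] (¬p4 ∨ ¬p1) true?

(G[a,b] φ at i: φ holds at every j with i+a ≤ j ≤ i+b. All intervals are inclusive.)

Yes

Check (¬p4 ∨ ¬p1) at every j in [2,10]:
  j=2: true
  j=3: true
  j=4: true
  j=5: true
  j=6: true
  j=7: true
  j=8: true
  j=9: true
  j=10: true
All positions satisfy it → formula holds.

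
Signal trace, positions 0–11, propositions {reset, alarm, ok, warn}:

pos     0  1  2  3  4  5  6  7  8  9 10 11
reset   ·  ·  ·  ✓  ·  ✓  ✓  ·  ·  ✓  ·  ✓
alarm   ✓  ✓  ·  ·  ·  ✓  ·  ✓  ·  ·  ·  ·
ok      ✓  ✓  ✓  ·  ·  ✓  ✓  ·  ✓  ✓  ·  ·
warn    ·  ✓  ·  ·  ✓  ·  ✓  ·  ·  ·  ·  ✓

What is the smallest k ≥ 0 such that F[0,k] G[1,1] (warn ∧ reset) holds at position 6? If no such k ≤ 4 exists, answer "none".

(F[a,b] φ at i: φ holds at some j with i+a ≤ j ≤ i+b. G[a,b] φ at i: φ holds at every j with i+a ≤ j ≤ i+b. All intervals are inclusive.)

Scan j = 6,7,… for G[1,1] (warn ∧ reset):
  j=6: fails
  j=7: fails
  j=8: fails
  j=9: fails
  j=10: holds
First hit at j=10, so smallest k = 10-6 = 4.

4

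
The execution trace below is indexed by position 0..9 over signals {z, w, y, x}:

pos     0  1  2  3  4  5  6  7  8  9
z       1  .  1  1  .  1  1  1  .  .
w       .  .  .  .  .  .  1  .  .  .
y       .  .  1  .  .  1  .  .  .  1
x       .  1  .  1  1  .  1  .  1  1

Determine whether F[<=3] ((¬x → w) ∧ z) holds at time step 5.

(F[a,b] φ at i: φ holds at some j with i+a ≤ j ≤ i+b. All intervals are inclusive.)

Holds

Check ((¬x → w) ∧ z) at each j in [5,8]:
  j=5: false
  j=6: true
  j=7: false
  j=8: false
Found at j=6 → formula holds.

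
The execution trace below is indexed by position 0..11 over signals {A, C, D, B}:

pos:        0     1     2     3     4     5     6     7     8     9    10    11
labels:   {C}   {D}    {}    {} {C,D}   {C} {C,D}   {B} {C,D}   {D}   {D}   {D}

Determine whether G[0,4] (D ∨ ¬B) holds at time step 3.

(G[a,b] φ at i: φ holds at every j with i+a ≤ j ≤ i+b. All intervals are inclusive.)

False

Check (D ∨ ¬B) at every j in [3,7]:
  j=3: true
  j=4: true
  j=5: true
  j=6: true
  j=7: false
Fails at j=7 → formula fails.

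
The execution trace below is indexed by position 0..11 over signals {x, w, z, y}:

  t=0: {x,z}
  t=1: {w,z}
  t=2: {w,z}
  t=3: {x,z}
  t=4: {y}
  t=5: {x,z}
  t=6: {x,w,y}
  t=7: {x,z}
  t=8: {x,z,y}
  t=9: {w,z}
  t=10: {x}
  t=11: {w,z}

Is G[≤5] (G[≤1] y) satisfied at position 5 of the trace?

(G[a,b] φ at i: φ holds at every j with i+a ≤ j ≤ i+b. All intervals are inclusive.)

Check G[≤1] y at every j in [5,10]:
  j=5: fails at 5
  j=6: fails at 7
  j=7: fails at 7
  j=8: fails at 9
  j=9: fails at 9
  j=10: fails at 10
Fails at j=5 → formula fails.

False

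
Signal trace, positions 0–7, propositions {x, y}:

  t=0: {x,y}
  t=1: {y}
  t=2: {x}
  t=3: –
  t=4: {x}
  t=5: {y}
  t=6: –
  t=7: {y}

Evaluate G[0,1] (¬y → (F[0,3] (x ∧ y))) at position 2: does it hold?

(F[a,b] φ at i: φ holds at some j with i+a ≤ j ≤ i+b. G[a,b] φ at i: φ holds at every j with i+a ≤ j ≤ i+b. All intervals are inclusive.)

Check (¬y → (F[0,3] (x ∧ y))) at every j in [2,3]:
  j=2: antecedent true; consequent fails (none in [2,5]) → ✗
  j=3: antecedent true; consequent fails (none in [3,6]) → ✗
Fails at j=2 → formula fails.

No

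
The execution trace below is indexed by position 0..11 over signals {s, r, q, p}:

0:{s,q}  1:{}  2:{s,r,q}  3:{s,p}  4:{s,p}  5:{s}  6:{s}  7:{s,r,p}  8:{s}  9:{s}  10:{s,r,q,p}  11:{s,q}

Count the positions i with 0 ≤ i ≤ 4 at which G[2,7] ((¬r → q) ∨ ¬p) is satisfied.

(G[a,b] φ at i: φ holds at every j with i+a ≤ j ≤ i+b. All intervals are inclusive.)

2

Evaluate at each i in [0,4]:
  i=0: ✗ (fails at j=3)
  i=1: ✗ (fails at j=3)
  i=2: ✗ (fails at j=4)
  i=3: ✓ (all of [5,10])
  i=4: ✓ (all of [6,11])
Positions where it holds: {3, 4} → 2.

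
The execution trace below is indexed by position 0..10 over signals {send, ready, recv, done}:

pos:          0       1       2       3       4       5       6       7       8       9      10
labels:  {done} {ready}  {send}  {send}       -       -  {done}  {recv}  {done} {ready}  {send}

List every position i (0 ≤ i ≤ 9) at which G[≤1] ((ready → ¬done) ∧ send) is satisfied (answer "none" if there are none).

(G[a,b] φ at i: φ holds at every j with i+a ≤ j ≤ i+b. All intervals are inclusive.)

2

Evaluate at each i in [0,9]:
  i=0: ✗ (fails at j=0)
  i=1: ✗ (fails at j=1)
  i=2: ✓ (all of [2,3])
  i=3: ✗ (fails at j=4)
  i=4: ✗ (fails at j=4)
  i=5: ✗ (fails at j=5)
  i=6: ✗ (fails at j=6)
  i=7: ✗ (fails at j=7)
  i=8: ✗ (fails at j=8)
  i=9: ✗ (fails at j=9)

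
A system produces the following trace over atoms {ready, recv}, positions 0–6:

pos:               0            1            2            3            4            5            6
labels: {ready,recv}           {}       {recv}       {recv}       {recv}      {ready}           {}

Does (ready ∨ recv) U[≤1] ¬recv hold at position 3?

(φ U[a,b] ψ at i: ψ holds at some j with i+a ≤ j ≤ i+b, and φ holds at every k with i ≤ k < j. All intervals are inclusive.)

Need some j in [3,4] with ¬recv, and (ready ∨ recv) at every k in [3,j-1].
  j=3: ¬recv false.
  j=4: ¬recv false.
No j in the window works → until fails.

Does not hold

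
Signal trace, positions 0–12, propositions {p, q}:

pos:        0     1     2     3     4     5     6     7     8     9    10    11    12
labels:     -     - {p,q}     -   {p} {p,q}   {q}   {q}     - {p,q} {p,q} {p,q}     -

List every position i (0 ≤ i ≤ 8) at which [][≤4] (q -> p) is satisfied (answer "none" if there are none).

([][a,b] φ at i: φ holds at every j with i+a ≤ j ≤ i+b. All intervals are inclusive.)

Evaluate at each i in [0,8]:
  i=0: ✓ (all of [0,4])
  i=1: ✓ (all of [1,5])
  i=2: ✗ (fails at j=6)
  i=3: ✗ (fails at j=6)
  i=4: ✗ (fails at j=6)
  i=5: ✗ (fails at j=6)
  i=6: ✗ (fails at j=6)
  i=7: ✗ (fails at j=7)
  i=8: ✓ (all of [8,12])

0, 1, 8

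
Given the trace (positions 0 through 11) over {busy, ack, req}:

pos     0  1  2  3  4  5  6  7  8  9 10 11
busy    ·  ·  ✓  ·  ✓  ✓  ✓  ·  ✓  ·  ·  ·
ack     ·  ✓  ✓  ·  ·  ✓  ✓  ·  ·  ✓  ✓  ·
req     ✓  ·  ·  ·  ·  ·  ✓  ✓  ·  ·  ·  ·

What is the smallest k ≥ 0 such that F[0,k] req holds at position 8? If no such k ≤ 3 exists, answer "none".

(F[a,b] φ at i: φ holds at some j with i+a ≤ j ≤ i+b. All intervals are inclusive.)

none

Scan j = 8,9,… for req:
  j=8: fails
  j=9: fails
  j=10: fails
  j=11: fails
No j in [8,11] satisfies it → none.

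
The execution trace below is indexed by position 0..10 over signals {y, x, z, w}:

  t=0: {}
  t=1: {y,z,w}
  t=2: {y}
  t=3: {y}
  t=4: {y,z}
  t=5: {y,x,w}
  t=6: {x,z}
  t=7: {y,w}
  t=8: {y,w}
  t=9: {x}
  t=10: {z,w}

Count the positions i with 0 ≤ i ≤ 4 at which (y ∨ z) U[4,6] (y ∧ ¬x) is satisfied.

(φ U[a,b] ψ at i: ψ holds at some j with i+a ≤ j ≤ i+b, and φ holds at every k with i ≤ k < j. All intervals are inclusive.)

Evaluate at each i in [0,4]:
  i=0: ✗ (lhs fails at k=0 before rhs at j=4)
  i=1: ✓ (rhs at j=7; lhs holds on [1,6])
  i=2: ✓ (rhs at j=7; lhs holds on [2,6])
  i=3: ✓ (rhs at j=7; lhs holds on [3,6])
  i=4: ✓ (rhs at j=8; lhs holds on [4,7])
Positions where it holds: {1, 2, 3, 4} → 4.

4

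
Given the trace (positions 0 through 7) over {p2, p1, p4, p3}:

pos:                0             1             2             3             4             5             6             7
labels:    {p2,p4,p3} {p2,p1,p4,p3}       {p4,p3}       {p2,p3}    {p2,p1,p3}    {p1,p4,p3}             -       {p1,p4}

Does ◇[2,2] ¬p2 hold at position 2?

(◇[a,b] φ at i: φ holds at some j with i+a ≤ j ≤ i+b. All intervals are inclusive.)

Does not hold

Check ¬p2 at each j in [4,4]:
  j=4: false
No position in the window satisfies it → formula fails.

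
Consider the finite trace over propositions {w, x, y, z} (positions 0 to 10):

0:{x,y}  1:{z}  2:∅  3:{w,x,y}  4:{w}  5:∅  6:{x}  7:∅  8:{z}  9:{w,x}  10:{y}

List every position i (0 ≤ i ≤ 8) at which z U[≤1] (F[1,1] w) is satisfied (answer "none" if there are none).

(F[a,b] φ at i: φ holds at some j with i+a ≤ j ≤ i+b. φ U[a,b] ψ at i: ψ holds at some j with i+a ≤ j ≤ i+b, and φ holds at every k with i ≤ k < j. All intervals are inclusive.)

Evaluate at each i in [0,8]:
  i=0: ✗ (no rhs in [0,1])
  i=1: ✓ (rhs at j=2; lhs holds on [1,1])
  i=2: ✓ (rhs at j=2)
  i=3: ✓ (rhs at j=3)
  i=4: ✗ (no rhs in [4,5])
  i=5: ✗ (no rhs in [5,6])
  i=6: ✗ (no rhs in [6,7])
  i=7: ✗ (lhs fails at k=7 before rhs at j=8)
  i=8: ✓ (rhs at j=8)

1, 2, 3, 8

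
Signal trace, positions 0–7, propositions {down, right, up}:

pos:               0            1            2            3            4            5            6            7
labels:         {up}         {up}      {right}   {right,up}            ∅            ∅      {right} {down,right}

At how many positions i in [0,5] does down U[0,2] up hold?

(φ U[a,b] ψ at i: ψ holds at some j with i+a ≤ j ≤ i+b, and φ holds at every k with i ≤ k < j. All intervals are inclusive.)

Evaluate at each i in [0,5]:
  i=0: ✓ (rhs at j=0)
  i=1: ✓ (rhs at j=1)
  i=2: ✗ (lhs fails at k=2 before rhs at j=3)
  i=3: ✓ (rhs at j=3)
  i=4: ✗ (no rhs in [4,6])
  i=5: ✗ (no rhs in [5,7])
Positions where it holds: {0, 1, 3} → 3.

3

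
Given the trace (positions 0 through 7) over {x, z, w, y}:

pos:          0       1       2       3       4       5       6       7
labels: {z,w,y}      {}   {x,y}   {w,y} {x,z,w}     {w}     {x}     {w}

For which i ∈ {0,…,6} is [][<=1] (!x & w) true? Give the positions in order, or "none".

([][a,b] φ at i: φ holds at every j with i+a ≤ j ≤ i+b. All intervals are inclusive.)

none

Evaluate at each i in [0,6]:
  i=0: ✗ (fails at j=1)
  i=1: ✗ (fails at j=1)
  i=2: ✗ (fails at j=2)
  i=3: ✗ (fails at j=4)
  i=4: ✗ (fails at j=4)
  i=5: ✗ (fails at j=6)
  i=6: ✗ (fails at j=6)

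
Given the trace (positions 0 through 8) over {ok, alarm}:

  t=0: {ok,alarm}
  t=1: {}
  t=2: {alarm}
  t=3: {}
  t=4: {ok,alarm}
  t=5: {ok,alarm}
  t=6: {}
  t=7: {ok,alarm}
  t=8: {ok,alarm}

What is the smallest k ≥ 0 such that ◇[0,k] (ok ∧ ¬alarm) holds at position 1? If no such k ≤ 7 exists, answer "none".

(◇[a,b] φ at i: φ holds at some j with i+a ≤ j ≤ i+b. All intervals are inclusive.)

none

Scan j = 1,2,… for (ok ∧ ¬alarm):
  j=1: fails
  j=2: fails
  j=3: fails
  j=4: fails
  j=5: fails
  j=6: fails
  j=7: fails
  j=8: fails
No j in [1,8] satisfies it → none.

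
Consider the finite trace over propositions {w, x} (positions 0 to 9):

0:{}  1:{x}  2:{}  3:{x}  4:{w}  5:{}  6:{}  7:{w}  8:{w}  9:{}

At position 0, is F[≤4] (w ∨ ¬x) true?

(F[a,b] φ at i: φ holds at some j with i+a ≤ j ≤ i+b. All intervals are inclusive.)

True

Check (w ∨ ¬x) at each j in [0,4]:
  j=0: true
  j=1: false
  j=2: true
  j=3: false
  j=4: true
Found at j=0 → formula holds.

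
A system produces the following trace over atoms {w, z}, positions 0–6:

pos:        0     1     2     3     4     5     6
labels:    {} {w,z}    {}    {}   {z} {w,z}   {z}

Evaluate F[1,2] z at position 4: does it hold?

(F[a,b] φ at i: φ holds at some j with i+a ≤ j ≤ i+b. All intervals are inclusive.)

Check z at each j in [5,6]:
  j=5: true
  j=6: true
Found at j=5 → formula holds.

True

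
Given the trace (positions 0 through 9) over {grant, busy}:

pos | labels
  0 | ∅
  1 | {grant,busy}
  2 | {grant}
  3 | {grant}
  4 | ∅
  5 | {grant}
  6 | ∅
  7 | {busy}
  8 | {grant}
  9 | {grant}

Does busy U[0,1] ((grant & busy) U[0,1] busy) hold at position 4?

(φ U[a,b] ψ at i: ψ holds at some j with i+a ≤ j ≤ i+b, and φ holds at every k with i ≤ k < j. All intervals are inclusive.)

Does not hold

Need some j in [4,5] with ((grant & busy) U[0,1] busy), and busy at every k in [4,j-1].
  j=4: ((grant & busy) U[0,1] busy) — fails.
  j=5: ((grant & busy) U[0,1] busy) — fails.
No j in the window works → until fails.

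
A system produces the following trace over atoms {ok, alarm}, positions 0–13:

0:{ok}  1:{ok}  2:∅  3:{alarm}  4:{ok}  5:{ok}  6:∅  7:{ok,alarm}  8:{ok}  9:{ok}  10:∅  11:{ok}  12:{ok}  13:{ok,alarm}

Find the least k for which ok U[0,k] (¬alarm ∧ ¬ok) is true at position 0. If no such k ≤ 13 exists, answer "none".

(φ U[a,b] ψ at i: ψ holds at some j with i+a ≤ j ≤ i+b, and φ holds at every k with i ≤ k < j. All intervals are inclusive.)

Need earliest j ≥ 0 with (¬alarm ∧ ¬ok), and ok at every k in [0,j-1].
  j=0: rhs fails.
  j=1: rhs fails.
  j=2: rhs holds; lhs holds on [0,1]. k = 2.

2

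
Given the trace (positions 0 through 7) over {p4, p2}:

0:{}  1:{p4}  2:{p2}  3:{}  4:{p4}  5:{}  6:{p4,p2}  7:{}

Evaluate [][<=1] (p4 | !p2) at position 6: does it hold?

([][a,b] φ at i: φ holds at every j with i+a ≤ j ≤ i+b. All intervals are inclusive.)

Check (p4 | !p2) at every j in [6,7]:
  j=6: true
  j=7: true
All positions satisfy it → formula holds.

Holds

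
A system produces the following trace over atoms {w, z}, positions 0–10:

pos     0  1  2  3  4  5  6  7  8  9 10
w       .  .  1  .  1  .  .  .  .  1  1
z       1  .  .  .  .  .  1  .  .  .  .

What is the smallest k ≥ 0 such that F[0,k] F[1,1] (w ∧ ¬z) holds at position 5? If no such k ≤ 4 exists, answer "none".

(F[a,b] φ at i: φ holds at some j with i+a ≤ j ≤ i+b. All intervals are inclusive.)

Scan j = 5,6,… for F[1,1] (w ∧ ¬z):
  j=5: fails
  j=6: fails
  j=7: fails
  j=8: holds
First hit at j=8, so smallest k = 8-5 = 3.

3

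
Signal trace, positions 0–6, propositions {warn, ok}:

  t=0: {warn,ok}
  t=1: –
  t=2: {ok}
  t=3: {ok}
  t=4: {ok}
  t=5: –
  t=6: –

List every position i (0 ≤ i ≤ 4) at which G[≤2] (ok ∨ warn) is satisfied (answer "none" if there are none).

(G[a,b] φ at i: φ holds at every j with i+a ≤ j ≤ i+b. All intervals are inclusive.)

Evaluate at each i in [0,4]:
  i=0: ✗ (fails at j=1)
  i=1: ✗ (fails at j=1)
  i=2: ✓ (all of [2,4])
  i=3: ✗ (fails at j=5)
  i=4: ✗ (fails at j=5)

2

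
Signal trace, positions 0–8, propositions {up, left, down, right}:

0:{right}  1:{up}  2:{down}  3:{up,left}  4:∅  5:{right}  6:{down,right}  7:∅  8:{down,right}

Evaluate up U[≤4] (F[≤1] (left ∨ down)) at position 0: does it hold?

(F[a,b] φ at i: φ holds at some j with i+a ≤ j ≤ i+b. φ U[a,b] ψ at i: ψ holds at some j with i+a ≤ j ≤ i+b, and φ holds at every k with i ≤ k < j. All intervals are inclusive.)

Need some j in [0,4] with F[≤1] (left ∨ down), and up at every k in [0,j-1].
  j=0: F[≤1] (left ∨ down) — fails (none in [0,1]).
  j=1: F[≤1] (left ∨ down) holds, but up fails at k=0 → not this j.
  j=2: F[≤1] (left ∨ down) holds, but up fails at k=0 → not this j.
  j=3: F[≤1] (left ∨ down) holds, but up fails at k=0 → not this j.
  j=4: F[≤1] (left ∨ down) — fails (none in [4,5]).
No j in the window works → until fails.

No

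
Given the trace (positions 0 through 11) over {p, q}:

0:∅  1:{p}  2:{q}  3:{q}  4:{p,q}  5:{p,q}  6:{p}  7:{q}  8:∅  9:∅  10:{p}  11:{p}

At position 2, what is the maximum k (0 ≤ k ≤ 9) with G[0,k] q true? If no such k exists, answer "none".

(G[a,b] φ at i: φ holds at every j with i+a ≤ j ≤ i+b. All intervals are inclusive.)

3

q must hold from j=2 onward; find where it first fails.
  j=2: holds
  j=3: holds
  j=4: holds
  j=5: holds
  j=6: fails
Holds on [2,5], so largest k = 3.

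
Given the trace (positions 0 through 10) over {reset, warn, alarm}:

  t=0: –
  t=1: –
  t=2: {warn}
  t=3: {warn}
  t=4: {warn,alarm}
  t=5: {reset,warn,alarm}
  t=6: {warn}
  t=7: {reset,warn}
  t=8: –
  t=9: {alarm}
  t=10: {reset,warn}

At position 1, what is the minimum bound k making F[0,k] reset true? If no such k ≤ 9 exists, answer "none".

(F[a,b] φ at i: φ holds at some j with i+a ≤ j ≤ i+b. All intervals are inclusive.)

Scan j = 1,2,… for reset:
  j=1: fails
  j=2: fails
  j=3: fails
  j=4: fails
  j=5: holds
First hit at j=5, so smallest k = 5-1 = 4.

4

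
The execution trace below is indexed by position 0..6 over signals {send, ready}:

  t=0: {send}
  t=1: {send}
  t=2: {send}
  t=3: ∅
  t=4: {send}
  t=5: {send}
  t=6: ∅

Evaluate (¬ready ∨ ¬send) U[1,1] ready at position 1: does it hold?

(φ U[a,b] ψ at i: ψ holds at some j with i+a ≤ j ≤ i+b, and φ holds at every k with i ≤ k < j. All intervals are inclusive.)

No

Need some j in [2,2] with ready, and (¬ready ∨ ¬send) at every k in [1,j-1].
  j=2: ready false.
No j in the window works → until fails.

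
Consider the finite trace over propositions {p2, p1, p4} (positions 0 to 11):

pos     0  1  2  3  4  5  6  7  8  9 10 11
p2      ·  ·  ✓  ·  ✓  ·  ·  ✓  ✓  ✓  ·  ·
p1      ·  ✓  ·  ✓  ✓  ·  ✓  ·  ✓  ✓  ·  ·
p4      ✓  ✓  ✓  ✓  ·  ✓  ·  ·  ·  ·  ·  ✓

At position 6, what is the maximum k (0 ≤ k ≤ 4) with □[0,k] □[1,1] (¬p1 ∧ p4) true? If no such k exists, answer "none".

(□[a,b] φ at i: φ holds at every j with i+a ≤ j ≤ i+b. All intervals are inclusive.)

none

□[1,1] (¬p1 ∧ p4) must hold from j=6 onward; find where it first fails.
  j=6: fails → no k works.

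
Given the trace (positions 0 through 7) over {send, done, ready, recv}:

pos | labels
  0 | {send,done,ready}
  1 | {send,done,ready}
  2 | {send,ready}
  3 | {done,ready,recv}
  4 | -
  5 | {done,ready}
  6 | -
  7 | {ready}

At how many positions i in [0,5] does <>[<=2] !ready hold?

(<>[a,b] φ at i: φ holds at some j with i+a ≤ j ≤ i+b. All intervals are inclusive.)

4

Evaluate at each i in [0,5]:
  i=0: ✗ (none in [0,2])
  i=1: ✗ (none in [1,3])
  i=2: ✓ (witness j=4)
  i=3: ✓ (witness j=4)
  i=4: ✓ (witness j=4)
  i=5: ✓ (witness j=6)
Positions where it holds: {2, 3, 4, 5} → 4.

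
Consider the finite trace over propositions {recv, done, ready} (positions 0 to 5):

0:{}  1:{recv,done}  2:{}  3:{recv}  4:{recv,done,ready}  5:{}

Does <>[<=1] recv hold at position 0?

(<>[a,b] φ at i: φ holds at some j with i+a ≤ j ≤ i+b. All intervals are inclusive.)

Check recv at each j in [0,1]:
  j=0: false
  j=1: true
Found at j=1 → formula holds.

True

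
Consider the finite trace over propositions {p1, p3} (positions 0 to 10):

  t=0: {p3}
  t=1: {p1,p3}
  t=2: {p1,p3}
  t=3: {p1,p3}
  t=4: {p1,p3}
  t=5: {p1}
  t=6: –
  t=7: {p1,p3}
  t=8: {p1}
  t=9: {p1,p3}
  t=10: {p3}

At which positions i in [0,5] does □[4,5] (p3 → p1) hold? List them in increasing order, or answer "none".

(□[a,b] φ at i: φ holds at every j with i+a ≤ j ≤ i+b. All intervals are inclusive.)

Evaluate at each i in [0,5]:
  i=0: ✓ (all of [4,5])
  i=1: ✓ (all of [5,6])
  i=2: ✓ (all of [6,7])
  i=3: ✓ (all of [7,8])
  i=4: ✓ (all of [8,9])
  i=5: ✗ (fails at j=10)

0, 1, 2, 3, 4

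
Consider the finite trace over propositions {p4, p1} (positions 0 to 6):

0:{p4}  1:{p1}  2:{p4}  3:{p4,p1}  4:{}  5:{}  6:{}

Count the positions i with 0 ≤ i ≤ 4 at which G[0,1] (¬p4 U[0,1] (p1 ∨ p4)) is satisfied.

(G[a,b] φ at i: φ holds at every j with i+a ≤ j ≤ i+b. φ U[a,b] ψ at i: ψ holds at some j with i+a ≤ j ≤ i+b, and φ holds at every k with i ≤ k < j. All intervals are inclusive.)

3

Evaluate at each i in [0,4]:
  i=0: ✓ (all of [0,1])
  i=1: ✓ (all of [1,2])
  i=2: ✓ (all of [2,3])
  i=3: ✗ (fails at j=4)
  i=4: ✗ (fails at j=4)
Positions where it holds: {0, 1, 2} → 3.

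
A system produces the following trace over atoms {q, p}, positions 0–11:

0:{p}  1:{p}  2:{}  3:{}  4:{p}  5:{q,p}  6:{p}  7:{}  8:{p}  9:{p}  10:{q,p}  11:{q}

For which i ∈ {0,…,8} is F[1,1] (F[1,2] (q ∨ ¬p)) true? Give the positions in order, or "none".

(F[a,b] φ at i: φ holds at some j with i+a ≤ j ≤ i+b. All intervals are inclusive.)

Evaluate at each i in [0,8]:
  i=0: ✓ (witness j=1)
  i=1: ✓ (witness j=2)
  i=2: ✓ (witness j=3)
  i=3: ✓ (witness j=4)
  i=4: ✓ (witness j=5)
  i=5: ✓ (witness j=6)
  i=6: ✗ (none in [7,7])
  i=7: ✓ (witness j=8)
  i=8: ✓ (witness j=9)

0, 1, 2, 3, 4, 5, 7, 8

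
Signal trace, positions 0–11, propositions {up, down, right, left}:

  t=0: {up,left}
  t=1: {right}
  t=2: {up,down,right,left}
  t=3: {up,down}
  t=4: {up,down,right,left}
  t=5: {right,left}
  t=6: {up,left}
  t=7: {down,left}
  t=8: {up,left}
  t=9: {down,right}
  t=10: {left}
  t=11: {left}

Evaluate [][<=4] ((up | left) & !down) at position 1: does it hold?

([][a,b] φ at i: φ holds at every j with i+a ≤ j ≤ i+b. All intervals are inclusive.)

Does not hold

Check ((up | left) & !down) at every j in [1,5]:
  j=1: false
  j=2: false
  j=3: false
  j=4: false
  j=5: true
Fails at j=1 → formula fails.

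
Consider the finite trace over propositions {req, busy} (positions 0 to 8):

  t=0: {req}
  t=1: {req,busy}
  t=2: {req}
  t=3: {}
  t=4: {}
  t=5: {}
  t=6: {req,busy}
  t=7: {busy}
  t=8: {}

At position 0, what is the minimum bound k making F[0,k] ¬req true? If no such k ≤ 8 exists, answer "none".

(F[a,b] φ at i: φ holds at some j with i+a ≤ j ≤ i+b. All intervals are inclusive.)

3

Scan j = 0,1,… for ¬req:
  j=0: fails
  j=1: fails
  j=2: fails
  j=3: holds
First hit at j=3, so smallest k = 3-0 = 3.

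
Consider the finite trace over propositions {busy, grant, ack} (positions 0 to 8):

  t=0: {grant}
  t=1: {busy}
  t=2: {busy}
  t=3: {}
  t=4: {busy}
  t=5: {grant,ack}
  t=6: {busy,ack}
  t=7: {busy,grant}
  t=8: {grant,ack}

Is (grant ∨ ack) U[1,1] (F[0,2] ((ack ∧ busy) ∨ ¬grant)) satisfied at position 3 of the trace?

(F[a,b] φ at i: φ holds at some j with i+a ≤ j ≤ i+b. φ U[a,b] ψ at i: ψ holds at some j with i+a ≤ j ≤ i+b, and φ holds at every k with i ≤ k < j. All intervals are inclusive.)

False

Need some j in [4,4] with F[0,2] ((ack ∧ busy) ∨ ¬grant), and (grant ∨ ack) at every k in [3,j-1].
  j=4: F[0,2] ((ack ∧ busy) ∨ ¬grant) holds, but (grant ∨ ack) fails at k=3 → not this j.
No j in the window works → until fails.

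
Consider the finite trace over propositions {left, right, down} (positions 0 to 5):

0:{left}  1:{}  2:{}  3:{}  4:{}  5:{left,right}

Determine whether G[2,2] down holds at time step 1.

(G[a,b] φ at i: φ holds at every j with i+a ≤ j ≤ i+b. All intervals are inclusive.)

Check down at every j in [3,3]:
  j=3: false
Fails at j=3 → formula fails.

No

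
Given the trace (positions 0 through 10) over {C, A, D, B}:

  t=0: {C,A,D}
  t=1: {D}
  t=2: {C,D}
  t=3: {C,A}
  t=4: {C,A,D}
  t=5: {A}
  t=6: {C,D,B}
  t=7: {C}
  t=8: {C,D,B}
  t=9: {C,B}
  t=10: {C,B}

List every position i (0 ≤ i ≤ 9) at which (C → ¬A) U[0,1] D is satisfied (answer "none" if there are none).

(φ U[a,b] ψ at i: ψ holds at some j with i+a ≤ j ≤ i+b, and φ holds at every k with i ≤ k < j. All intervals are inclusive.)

Evaluate at each i in [0,9]:
  i=0: ✓ (rhs at j=0)
  i=1: ✓ (rhs at j=1)
  i=2: ✓ (rhs at j=2)
  i=3: ✗ (lhs fails at k=3 before rhs at j=4)
  i=4: ✓ (rhs at j=4)
  i=5: ✓ (rhs at j=6; lhs holds on [5,5])
  i=6: ✓ (rhs at j=6)
  i=7: ✓ (rhs at j=8; lhs holds on [7,7])
  i=8: ✓ (rhs at j=8)
  i=9: ✗ (no rhs in [9,10])

0, 1, 2, 4, 5, 6, 7, 8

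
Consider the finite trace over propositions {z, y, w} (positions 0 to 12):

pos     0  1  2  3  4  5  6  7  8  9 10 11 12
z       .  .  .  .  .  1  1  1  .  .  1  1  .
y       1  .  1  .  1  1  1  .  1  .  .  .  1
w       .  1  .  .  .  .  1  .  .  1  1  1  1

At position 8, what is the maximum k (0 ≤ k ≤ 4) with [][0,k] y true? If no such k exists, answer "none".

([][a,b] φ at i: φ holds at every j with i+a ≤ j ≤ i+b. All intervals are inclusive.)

0

y must hold from j=8 onward; find where it first fails.
  j=8: holds
  j=9: fails
Holds on [8,8], so largest k = 0.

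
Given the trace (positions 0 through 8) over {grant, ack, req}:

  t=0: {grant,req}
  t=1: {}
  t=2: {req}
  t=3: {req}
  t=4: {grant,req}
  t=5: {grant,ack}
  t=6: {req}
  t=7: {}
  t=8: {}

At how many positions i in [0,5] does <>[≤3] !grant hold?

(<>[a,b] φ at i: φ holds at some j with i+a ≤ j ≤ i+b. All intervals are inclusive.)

Evaluate at each i in [0,5]:
  i=0: ✓ (witness j=1)
  i=1: ✓ (witness j=1)
  i=2: ✓ (witness j=2)
  i=3: ✓ (witness j=3)
  i=4: ✓ (witness j=6)
  i=5: ✓ (witness j=6)
Positions where it holds: {0, 1, 2, 3, 4, 5} → 6.

6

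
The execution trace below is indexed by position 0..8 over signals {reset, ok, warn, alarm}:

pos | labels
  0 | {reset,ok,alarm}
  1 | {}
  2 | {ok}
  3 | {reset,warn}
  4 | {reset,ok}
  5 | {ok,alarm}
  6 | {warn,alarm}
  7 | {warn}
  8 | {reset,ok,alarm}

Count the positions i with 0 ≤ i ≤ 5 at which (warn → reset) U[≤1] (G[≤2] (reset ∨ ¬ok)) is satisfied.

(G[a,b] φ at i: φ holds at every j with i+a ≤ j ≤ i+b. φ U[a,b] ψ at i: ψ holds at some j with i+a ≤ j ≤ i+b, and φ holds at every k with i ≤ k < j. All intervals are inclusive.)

1

Evaluate at each i in [0,5]:
  i=0: ✗ (no rhs in [0,1])
  i=1: ✗ (no rhs in [1,2])
  i=2: ✗ (no rhs in [2,3])
  i=3: ✗ (no rhs in [3,4])
  i=4: ✗ (no rhs in [4,5])
  i=5: ✓ (rhs at j=6; lhs holds on [5,5])
Positions where it holds: {5} → 1.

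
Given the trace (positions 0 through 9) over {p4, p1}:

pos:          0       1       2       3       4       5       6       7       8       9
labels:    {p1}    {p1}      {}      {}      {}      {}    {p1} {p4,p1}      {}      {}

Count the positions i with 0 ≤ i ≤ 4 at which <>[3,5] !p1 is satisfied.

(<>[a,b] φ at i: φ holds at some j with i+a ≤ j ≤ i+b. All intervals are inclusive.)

Evaluate at each i in [0,4]:
  i=0: ✓ (witness j=3)
  i=1: ✓ (witness j=4)
  i=2: ✓ (witness j=5)
  i=3: ✓ (witness j=8)
  i=4: ✓ (witness j=8)
Positions where it holds: {0, 1, 2, 3, 4} → 5.

5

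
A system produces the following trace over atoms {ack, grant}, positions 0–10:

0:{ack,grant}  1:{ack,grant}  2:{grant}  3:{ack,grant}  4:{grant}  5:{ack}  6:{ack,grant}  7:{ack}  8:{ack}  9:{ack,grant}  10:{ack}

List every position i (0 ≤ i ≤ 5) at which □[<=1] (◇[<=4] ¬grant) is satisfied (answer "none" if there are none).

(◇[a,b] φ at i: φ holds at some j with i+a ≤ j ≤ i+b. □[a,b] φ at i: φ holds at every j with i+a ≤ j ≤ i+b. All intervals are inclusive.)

1, 2, 3, 4, 5

Evaluate at each i in [0,5]:
  i=0: ✗ (fails at j=0)
  i=1: ✓ (all of [1,2])
  i=2: ✓ (all of [2,3])
  i=3: ✓ (all of [3,4])
  i=4: ✓ (all of [4,5])
  i=5: ✓ (all of [5,6])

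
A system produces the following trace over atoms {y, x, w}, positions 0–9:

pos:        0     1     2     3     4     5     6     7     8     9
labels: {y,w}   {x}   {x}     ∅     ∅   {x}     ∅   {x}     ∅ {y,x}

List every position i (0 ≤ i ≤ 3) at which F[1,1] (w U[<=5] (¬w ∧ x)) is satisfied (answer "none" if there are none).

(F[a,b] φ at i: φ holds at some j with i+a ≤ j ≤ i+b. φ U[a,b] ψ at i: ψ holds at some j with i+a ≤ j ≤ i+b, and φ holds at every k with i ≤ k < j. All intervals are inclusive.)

Evaluate at each i in [0,3]:
  i=0: ✓ (witness j=1)
  i=1: ✓ (witness j=2)
  i=2: ✗ (none in [3,3])
  i=3: ✗ (none in [4,4])

0, 1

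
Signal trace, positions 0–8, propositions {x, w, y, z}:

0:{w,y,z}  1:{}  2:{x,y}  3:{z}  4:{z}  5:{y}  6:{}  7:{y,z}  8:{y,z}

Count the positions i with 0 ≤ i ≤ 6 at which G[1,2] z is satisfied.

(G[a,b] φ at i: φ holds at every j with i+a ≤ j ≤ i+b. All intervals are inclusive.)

Evaluate at each i in [0,6]:
  i=0: ✗ (fails at j=1)
  i=1: ✗ (fails at j=2)
  i=2: ✓ (all of [3,4])
  i=3: ✗ (fails at j=5)
  i=4: ✗ (fails at j=5)
  i=5: ✗ (fails at j=6)
  i=6: ✓ (all of [7,8])
Positions where it holds: {2, 6} → 2.

2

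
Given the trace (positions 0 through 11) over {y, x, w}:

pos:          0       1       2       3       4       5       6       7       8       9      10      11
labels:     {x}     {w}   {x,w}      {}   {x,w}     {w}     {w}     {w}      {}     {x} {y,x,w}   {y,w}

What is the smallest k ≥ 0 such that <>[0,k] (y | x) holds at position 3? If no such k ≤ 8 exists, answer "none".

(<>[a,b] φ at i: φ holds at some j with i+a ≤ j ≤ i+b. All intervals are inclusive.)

1

Scan j = 3,4,… for (y | x):
  j=3: fails
  j=4: holds
First hit at j=4, so smallest k = 4-3 = 1.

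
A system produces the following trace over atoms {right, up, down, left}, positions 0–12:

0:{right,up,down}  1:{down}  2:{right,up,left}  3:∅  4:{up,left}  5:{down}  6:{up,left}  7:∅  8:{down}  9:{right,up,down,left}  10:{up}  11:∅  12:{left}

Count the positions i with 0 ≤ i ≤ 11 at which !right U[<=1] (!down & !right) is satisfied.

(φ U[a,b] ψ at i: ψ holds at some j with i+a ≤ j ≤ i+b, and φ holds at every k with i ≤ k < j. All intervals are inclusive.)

Evaluate at each i in [0,11]:
  i=0: ✗ (no rhs in [0,1])
  i=1: ✗ (no rhs in [1,2])
  i=2: ✗ (lhs fails at k=2 before rhs at j=3)
  i=3: ✓ (rhs at j=3)
  i=4: ✓ (rhs at j=4)
  i=5: ✓ (rhs at j=6; lhs holds on [5,5])
  i=6: ✓ (rhs at j=6)
  i=7: ✓ (rhs at j=7)
  i=8: ✗ (no rhs in [8,9])
  i=9: ✗ (lhs fails at k=9 before rhs at j=10)
  i=10: ✓ (rhs at j=10)
  i=11: ✓ (rhs at j=11)
Positions where it holds: {3, 4, 5, 6, 7, 10, 11} → 7.

7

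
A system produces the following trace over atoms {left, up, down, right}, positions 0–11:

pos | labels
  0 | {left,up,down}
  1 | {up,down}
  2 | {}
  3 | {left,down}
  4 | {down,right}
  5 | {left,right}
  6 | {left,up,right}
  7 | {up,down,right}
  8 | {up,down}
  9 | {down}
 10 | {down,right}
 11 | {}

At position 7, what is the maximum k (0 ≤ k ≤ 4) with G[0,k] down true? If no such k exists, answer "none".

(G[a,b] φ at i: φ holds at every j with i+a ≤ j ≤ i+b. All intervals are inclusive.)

down must hold from j=7 onward; find where it first fails.
  j=7: holds
  j=8: holds
  j=9: holds
  j=10: holds
  j=11: fails
Holds on [7,10], so largest k = 3.

3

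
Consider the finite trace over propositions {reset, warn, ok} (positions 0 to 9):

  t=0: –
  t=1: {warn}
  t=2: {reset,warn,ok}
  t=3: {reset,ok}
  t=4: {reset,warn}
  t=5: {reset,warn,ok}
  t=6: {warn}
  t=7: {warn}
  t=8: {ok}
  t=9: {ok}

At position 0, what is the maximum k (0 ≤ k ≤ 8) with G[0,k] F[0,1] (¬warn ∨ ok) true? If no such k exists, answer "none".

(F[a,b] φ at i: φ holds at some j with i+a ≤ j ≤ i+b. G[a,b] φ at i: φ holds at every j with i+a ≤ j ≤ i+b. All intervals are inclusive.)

5

F[0,1] (¬warn ∨ ok) must hold from j=0 onward; find where it first fails.
  j=0: holds
  j=1: holds
  j=2: holds
  j=3: holds
  j=4: holds
  j=5: holds
  j=6: fails
Holds on [0,5], so largest k = 5.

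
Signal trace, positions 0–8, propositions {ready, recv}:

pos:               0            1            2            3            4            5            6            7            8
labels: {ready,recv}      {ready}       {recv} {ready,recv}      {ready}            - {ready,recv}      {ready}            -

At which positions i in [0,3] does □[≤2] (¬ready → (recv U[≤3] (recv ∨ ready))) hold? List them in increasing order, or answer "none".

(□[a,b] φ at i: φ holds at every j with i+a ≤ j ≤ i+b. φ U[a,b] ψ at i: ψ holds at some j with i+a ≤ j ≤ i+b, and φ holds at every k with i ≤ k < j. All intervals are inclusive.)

Evaluate at each i in [0,3]:
  i=0: ✓ (all of [0,2])
  i=1: ✓ (all of [1,3])
  i=2: ✓ (all of [2,4])
  i=3: ✗ (fails at j=5)

0, 1, 2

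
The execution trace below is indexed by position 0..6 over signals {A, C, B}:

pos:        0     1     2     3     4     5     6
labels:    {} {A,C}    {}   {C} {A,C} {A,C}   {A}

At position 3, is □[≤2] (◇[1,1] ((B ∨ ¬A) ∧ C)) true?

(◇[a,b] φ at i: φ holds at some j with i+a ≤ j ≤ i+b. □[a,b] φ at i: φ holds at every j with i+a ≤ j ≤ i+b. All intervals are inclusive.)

Check ◇[1,1] ((B ∨ ¬A) ∧ C) at every j in [3,5]:
  j=3: fails (none in [4,4])
  j=4: fails (none in [5,5])
  j=5: fails (none in [6,6])
Fails at j=3 → formula fails.

No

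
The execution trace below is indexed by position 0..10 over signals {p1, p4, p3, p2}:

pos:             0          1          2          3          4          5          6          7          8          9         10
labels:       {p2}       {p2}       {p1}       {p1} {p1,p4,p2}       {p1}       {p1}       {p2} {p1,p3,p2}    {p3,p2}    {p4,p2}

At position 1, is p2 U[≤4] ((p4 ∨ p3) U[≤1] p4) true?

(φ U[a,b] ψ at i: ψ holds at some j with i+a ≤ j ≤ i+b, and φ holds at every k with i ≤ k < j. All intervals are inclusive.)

Need some j in [1,5] with ((p4 ∨ p3) U[≤1] p4), and p2 at every k in [1,j-1].
  j=1: ((p4 ∨ p3) U[≤1] p4) — fails.
  j=2: ((p4 ∨ p3) U[≤1] p4) — fails.
  j=3: ((p4 ∨ p3) U[≤1] p4) — fails.
  j=4: ((p4 ∨ p3) U[≤1] p4) holds, but p2 fails at k=2 → not this j.
  j=5: ((p4 ∨ p3) U[≤1] p4) — fails.
No j in the window works → until fails.

No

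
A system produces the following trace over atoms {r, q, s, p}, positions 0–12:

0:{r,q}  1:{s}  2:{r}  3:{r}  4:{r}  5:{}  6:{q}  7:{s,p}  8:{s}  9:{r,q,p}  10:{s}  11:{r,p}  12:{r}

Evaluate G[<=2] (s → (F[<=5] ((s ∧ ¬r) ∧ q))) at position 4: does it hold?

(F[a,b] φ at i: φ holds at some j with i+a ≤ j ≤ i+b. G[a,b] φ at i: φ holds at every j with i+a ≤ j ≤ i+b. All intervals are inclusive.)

True

Check (s → (F[<=5] ((s ∧ ¬r) ∧ q))) at every j in [4,6]:
  j=4: antecedent false → ✓
  j=5: antecedent false → ✓
  j=6: antecedent false → ✓
All positions satisfy it → formula holds.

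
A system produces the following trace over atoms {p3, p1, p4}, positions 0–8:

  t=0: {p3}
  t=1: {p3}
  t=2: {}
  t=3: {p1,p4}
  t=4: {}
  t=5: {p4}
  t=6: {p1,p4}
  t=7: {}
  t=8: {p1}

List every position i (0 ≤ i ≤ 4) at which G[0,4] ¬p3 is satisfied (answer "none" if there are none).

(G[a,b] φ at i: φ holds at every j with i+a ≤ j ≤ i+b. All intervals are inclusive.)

Evaluate at each i in [0,4]:
  i=0: ✗ (fails at j=0)
  i=1: ✗ (fails at j=1)
  i=2: ✓ (all of [2,6])
  i=3: ✓ (all of [3,7])
  i=4: ✓ (all of [4,8])

2, 3, 4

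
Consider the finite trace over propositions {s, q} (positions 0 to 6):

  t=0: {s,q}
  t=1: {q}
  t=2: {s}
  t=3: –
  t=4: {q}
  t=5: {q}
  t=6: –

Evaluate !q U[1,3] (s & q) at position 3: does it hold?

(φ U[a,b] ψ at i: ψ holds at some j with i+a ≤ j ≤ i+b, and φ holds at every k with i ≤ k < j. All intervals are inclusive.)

False

Need some j in [4,6] with (s & q), and !q at every k in [3,j-1].
  j=4: (s & q) false.
  j=5: (s & q) false.
  j=6: (s & q) false.
No j in the window works → until fails.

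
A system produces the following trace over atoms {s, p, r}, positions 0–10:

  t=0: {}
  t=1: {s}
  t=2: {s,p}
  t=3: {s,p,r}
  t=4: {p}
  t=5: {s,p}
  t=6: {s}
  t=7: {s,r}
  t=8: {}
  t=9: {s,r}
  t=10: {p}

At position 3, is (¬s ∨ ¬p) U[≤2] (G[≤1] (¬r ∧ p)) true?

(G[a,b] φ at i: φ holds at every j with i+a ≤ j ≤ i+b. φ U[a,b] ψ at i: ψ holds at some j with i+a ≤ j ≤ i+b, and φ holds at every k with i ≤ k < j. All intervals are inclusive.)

No

Need some j in [3,5] with G[≤1] (¬r ∧ p), and (¬s ∨ ¬p) at every k in [3,j-1].
  j=3: G[≤1] (¬r ∧ p) — fails at 3.
  j=4: G[≤1] (¬r ∧ p) holds, but (¬s ∨ ¬p) fails at k=3 → not this j.
  j=5: G[≤1] (¬r ∧ p) — fails at 6.
No j in the window works → until fails.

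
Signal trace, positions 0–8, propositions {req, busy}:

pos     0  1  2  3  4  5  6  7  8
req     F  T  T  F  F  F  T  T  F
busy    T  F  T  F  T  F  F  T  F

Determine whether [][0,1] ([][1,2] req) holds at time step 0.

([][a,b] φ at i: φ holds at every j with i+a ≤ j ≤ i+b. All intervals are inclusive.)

No

Check [][1,2] req at every j in [0,1]:
  j=0: holds on [1,2]
  j=1: fails at 3
Fails at j=1 → formula fails.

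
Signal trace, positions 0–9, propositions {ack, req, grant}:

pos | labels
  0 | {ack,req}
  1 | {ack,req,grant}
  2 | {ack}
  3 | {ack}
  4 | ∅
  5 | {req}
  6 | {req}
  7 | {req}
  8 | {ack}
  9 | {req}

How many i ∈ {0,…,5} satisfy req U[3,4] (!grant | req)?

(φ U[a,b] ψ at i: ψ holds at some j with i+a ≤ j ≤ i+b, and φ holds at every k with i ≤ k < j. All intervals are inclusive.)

Evaluate at each i in [0,5]:
  i=0: ✗ (lhs fails at k=2 before rhs at j=3)
  i=1: ✗ (lhs fails at k=2 before rhs at j=4)
  i=2: ✗ (lhs fails at k=2 before rhs at j=5)
  i=3: ✗ (lhs fails at k=3 before rhs at j=6)
  i=4: ✗ (lhs fails at k=4 before rhs at j=7)
  i=5: ✓ (rhs at j=8; lhs holds on [5,7])
Positions where it holds: {5} → 1.

1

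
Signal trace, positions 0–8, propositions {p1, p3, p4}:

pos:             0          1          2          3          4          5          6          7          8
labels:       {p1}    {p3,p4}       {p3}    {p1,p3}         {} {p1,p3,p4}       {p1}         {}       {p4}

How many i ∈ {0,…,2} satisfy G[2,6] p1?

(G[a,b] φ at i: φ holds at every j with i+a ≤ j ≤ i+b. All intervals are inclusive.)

Evaluate at each i in [0,2]:
  i=0: ✗ (fails at j=2)
  i=1: ✗ (fails at j=4)
  i=2: ✗ (fails at j=4)
Positions where it holds: {} → 0.

0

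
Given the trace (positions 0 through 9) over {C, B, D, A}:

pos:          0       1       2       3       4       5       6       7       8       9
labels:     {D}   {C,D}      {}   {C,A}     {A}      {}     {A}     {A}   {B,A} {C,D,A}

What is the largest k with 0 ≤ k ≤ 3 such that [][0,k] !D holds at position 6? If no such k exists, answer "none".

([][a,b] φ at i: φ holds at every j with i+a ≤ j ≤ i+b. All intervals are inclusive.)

!D must hold from j=6 onward; find where it first fails.
  j=6: holds
  j=7: holds
  j=8: holds
  j=9: fails
Holds on [6,8], so largest k = 2.

2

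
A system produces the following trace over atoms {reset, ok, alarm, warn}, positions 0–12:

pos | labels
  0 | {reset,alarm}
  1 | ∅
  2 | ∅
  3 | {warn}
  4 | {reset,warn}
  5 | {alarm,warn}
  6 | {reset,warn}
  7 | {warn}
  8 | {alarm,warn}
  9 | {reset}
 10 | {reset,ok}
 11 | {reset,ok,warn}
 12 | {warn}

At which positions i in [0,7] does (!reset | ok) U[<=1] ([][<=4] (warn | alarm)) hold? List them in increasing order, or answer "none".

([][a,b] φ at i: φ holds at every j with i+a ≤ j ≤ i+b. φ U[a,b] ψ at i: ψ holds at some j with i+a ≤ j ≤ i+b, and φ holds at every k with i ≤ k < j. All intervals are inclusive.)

Evaluate at each i in [0,7]:
  i=0: ✗ (no rhs in [0,1])
  i=1: ✗ (no rhs in [1,2])
  i=2: ✓ (rhs at j=3; lhs holds on [2,2])
  i=3: ✓ (rhs at j=3)
  i=4: ✓ (rhs at j=4)
  i=5: ✗ (no rhs in [5,6])
  i=6: ✗ (no rhs in [6,7])
  i=7: ✗ (no rhs in [7,8])

2, 3, 4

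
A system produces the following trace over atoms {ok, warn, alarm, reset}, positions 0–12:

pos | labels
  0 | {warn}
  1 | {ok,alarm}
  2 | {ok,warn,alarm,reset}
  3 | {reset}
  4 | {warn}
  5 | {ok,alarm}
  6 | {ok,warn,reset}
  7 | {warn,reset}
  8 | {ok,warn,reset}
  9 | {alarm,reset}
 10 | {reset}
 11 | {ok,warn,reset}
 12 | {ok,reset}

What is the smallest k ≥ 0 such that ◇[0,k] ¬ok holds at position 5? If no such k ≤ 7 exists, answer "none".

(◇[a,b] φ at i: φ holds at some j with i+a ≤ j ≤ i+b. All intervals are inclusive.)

Scan j = 5,6,… for ¬ok:
  j=5: fails
  j=6: fails
  j=7: holds
First hit at j=7, so smallest k = 7-5 = 2.

2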